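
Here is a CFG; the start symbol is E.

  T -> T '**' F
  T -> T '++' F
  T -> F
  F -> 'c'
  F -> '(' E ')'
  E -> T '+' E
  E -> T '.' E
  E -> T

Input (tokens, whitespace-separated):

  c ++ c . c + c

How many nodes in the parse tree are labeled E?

3

[E [T [T [F c]] ++ [F c]] . [E [T [F c]] + [E [T [F c]]]]]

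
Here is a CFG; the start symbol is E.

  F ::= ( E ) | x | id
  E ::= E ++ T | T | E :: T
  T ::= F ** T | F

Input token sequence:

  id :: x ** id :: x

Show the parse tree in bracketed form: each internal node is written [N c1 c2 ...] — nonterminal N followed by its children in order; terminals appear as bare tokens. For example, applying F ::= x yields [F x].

E
E :: T
E :: T :: T
T :: T :: T
F :: T :: T
id :: T :: T
id :: F ** T :: T
id :: x ** T :: T
id :: x ** F :: T
id :: x ** id :: T
id :: x ** id :: F
id :: x ** id :: x

[E [E [E [T [F id]]] :: [T [F x] ** [T [F id]]]] :: [T [F x]]]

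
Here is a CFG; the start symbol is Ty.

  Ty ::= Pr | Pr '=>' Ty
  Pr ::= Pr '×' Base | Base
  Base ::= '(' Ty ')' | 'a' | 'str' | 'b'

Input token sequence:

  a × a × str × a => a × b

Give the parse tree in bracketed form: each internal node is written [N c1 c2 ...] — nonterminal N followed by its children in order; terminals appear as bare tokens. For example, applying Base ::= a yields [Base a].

[Ty [Pr [Pr [Pr [Pr [Base a]] × [Base a]] × [Base str]] × [Base a]] => [Ty [Pr [Pr [Base a]] × [Base b]]]]

Ty
Pr => Ty
Pr × Base => Ty
Pr × Base × Base => Ty
Pr × Base × Base × Base => Ty
Base × Base × Base × Base => Ty
a × Base × Base × Base => Ty
a × a × Base × Base => Ty
a × a × str × Base => Ty
a × a × str × a => Ty
a × a × str × a => Pr
a × a × str × a => Pr × Base
a × a × str × a => Base × Base
a × a × str × a => a × Base
a × a × str × a => a × b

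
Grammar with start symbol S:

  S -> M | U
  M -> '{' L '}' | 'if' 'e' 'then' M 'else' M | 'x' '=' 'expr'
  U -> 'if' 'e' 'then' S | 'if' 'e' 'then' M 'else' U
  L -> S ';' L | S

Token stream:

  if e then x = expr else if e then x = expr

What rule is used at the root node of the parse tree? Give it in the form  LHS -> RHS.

S -> U

[S [U if e then [M x = expr] else [U if e then [S [M x = expr]]]]]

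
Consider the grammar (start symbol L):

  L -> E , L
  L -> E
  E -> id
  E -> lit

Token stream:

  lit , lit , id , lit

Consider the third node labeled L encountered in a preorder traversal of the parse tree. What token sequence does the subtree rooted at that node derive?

[L [E lit] , [L [E lit] , [L [E id] , [L [E lit]]]]]

id , lit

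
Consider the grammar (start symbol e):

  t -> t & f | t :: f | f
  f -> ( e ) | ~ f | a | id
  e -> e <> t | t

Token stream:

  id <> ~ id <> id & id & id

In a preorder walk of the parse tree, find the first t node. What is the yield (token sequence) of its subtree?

id

[e [e [e [t [f id]]] <> [t [f ~ [f id]]]] <> [t [t [t [f id]] & [f id]] & [f id]]]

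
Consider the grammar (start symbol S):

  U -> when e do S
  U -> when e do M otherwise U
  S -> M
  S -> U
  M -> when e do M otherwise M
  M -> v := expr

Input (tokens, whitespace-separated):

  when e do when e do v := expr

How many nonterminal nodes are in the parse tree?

6

[S [U when e do [S [U when e do [S [M v := expr]]]]]]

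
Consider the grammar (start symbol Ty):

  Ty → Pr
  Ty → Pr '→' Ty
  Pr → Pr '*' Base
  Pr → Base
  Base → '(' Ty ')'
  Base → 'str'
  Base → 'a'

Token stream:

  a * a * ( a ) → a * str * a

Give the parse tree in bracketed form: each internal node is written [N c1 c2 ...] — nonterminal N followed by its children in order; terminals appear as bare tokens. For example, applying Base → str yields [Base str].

Ty
Pr → Ty
Pr * Base → Ty
Pr * Base * Base → Ty
Base * Base * Base → Ty
a * Base * Base → Ty
a * a * Base → Ty
a * a * ( Ty ) → Ty
a * a * ( Pr ) → Ty
a * a * ( Base ) → Ty
a * a * ( a ) → Ty
a * a * ( a ) → Pr
a * a * ( a ) → Pr * Base
a * a * ( a ) → Pr * Base * Base
a * a * ( a ) → Base * Base * Base
a * a * ( a ) → a * Base * Base
a * a * ( a ) → a * str * Base
a * a * ( a ) → a * str * a

[Ty [Pr [Pr [Pr [Base a]] * [Base a]] * [Base ( [Ty [Pr [Base a]]] )]] → [Ty [Pr [Pr [Pr [Base a]] * [Base str]] * [Base a]]]]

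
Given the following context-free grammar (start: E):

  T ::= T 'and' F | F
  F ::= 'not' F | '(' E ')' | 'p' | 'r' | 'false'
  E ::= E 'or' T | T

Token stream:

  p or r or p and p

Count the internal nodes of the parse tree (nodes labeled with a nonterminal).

[E [E [E [T [F p]]] or [T [F r]]] or [T [T [F p]] and [F p]]]

11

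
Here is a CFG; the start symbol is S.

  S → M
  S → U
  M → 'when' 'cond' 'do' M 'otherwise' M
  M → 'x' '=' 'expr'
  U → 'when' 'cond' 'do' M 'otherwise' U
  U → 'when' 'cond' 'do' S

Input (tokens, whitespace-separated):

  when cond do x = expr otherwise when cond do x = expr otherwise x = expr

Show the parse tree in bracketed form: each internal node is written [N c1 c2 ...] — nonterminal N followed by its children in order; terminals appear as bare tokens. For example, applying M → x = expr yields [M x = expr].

S
M
when cond do M otherwise M
when cond do x = expr otherwise M
when cond do x = expr otherwise when cond do M otherwise M
when cond do x = expr otherwise when cond do x = expr otherwise M
when cond do x = expr otherwise when cond do x = expr otherwise x = expr

[S [M when cond do [M x = expr] otherwise [M when cond do [M x = expr] otherwise [M x = expr]]]]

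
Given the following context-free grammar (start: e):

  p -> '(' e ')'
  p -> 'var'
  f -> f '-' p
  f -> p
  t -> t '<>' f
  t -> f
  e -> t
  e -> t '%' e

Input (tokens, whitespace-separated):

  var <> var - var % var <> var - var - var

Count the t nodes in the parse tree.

[e [t [t [f [p var]]] <> [f [f [p var]] - [p var]]] % [e [t [t [f [p var]]] <> [f [f [f [p var]] - [p var]] - [p var]]]]]

4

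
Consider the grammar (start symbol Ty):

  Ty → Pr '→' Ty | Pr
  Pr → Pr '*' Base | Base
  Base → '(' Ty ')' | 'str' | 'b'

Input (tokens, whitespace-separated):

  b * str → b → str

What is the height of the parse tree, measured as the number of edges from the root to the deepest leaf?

[Ty [Pr [Pr [Base b]] * [Base str]] → [Ty [Pr [Base b]] → [Ty [Pr [Base str]]]]]

5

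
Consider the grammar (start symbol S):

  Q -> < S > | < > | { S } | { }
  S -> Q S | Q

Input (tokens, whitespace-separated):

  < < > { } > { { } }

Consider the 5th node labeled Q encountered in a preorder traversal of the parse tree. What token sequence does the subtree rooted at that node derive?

{ }

[S [Q < [S [Q < >] [S [Q { }]]] >] [S [Q { [S [Q { }]] }]]]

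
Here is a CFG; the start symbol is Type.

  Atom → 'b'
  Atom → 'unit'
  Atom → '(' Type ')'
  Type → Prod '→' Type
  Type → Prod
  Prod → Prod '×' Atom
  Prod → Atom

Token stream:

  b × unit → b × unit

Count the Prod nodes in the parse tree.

[Type [Prod [Prod [Atom b]] × [Atom unit]] → [Type [Prod [Prod [Atom b]] × [Atom unit]]]]

4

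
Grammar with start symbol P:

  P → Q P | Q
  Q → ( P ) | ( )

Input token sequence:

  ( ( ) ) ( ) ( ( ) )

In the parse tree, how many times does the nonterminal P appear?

5

[P [Q ( [P [Q ( )]] )] [P [Q ( )] [P [Q ( [P [Q ( )]] )]]]]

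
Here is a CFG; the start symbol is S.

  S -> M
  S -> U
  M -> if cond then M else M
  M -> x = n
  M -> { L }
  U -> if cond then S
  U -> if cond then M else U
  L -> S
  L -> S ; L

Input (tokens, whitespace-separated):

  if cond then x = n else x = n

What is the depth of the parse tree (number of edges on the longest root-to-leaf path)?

3

[S [M if cond then [M x = n] else [M x = n]]]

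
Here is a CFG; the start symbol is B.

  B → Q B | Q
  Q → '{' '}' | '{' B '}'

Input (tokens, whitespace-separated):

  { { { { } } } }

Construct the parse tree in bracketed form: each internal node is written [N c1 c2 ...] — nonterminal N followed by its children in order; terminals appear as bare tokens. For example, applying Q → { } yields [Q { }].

[B [Q { [B [Q { [B [Q { [B [Q { }]] }]] }]] }]]

B
Q
{ B }
{ Q }
{ { B } }
{ { Q } }
{ { { B } } }
{ { { Q } } }
{ { { { } } } }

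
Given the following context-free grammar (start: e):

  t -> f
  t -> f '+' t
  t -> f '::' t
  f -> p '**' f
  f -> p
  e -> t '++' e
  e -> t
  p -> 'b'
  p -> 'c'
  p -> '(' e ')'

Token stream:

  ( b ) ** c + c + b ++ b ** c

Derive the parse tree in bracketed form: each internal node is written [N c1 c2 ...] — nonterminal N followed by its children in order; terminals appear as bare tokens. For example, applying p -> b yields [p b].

[e [t [f [p ( [e [t [f [p b]]]] )] ** [f [p c]]] + [t [f [p c]] + [t [f [p b]]]]] ++ [e [t [f [p b] ** [f [p c]]]]]]

e
t ++ e
f + t ++ e
p ** f + t ++ e
( e ) ** f + t ++ e
( t ) ** f + t ++ e
( f ) ** f + t ++ e
( p ) ** f + t ++ e
( b ) ** f + t ++ e
( b ) ** p + t ++ e
( b ) ** c + t ++ e
( b ) ** c + f + t ++ e
( b ) ** c + p + t ++ e
( b ) ** c + c + t ++ e
( b ) ** c + c + f ++ e
( b ) ** c + c + p ++ e
( b ) ** c + c + b ++ e
( b ) ** c + c + b ++ t
( b ) ** c + c + b ++ f
( b ) ** c + c + b ++ p ** f
( b ) ** c + c + b ++ b ** f
( b ) ** c + c + b ++ b ** p
( b ) ** c + c + b ++ b ** c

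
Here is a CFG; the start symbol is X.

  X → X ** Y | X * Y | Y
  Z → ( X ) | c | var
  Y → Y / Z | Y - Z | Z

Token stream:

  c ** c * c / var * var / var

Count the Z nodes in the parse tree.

[X [X [X [X [Y [Z c]]] ** [Y [Z c]]] * [Y [Y [Z c]] / [Z var]]] * [Y [Y [Z var]] / [Z var]]]

6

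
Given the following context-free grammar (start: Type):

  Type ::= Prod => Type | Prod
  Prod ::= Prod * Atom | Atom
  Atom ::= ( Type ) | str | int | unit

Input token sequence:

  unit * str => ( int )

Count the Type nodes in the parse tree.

[Type [Prod [Prod [Atom unit]] * [Atom str]] => [Type [Prod [Atom ( [Type [Prod [Atom int]]] )]]]]

3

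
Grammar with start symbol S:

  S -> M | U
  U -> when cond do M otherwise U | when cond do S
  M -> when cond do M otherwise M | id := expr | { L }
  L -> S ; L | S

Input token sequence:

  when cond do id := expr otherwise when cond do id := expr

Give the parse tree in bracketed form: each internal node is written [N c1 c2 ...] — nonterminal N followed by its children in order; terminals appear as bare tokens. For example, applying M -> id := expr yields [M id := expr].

S
U
when cond do M otherwise U
when cond do id := expr otherwise U
when cond do id := expr otherwise when cond do S
when cond do id := expr otherwise when cond do M
when cond do id := expr otherwise when cond do id := expr

[S [U when cond do [M id := expr] otherwise [U when cond do [S [M id := expr]]]]]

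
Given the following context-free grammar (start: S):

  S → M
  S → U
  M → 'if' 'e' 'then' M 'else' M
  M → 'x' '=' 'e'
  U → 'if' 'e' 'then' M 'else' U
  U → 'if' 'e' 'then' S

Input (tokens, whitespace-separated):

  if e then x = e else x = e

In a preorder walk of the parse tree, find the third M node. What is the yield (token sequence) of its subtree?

[S [M if e then [M x = e] else [M x = e]]]

x = e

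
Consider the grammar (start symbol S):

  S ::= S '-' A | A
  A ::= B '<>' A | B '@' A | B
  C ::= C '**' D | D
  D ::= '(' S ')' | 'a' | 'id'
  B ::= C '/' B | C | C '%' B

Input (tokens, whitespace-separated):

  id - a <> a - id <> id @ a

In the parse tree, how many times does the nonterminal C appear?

6

[S [S [S [A [B [C [D id]]]]] - [A [B [C [D a]]] <> [A [B [C [D a]]]]]] - [A [B [C [D id]]] <> [A [B [C [D id]]] @ [A [B [C [D a]]]]]]]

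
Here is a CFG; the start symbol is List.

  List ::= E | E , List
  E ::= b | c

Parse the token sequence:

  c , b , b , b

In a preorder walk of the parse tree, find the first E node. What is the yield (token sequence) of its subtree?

c

[List [E c] , [List [E b] , [List [E b] , [List [E b]]]]]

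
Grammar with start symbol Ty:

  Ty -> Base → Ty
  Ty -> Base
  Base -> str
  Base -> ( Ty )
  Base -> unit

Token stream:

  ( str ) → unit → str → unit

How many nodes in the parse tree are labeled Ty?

[Ty [Base ( [Ty [Base str]] )] → [Ty [Base unit] → [Ty [Base str] → [Ty [Base unit]]]]]

5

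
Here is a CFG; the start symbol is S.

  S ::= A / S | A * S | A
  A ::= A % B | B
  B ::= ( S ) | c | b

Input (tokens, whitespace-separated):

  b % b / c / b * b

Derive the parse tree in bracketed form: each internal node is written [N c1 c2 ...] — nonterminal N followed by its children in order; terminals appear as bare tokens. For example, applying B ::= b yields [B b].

[S [A [A [B b]] % [B b]] / [S [A [B c]] / [S [A [B b]] * [S [A [B b]]]]]]

S
A / S
A % B / S
B % B / S
b % B / S
b % b / S
b % b / A / S
b % b / B / S
b % b / c / S
b % b / c / A * S
b % b / c / B * S
b % b / c / b * S
b % b / c / b * A
b % b / c / b * B
b % b / c / b * b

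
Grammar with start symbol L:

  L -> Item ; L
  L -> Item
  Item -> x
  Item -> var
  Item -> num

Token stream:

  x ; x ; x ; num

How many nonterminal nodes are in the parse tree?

[L [Item x] ; [L [Item x] ; [L [Item x] ; [L [Item num]]]]]

8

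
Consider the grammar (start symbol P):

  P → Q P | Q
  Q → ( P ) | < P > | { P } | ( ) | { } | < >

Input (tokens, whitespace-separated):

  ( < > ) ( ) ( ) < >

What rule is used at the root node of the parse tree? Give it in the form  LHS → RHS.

P → Q P

[P [Q ( [P [Q < >]] )] [P [Q ( )] [P [Q ( )] [P [Q < >]]]]]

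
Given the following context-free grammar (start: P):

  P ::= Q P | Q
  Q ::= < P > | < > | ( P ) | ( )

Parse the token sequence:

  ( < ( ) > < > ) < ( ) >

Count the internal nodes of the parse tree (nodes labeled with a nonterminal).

[P [Q ( [P [Q < [P [Q ( )]] >] [P [Q < >]]] )] [P [Q < [P [Q ( )]] >]]]

12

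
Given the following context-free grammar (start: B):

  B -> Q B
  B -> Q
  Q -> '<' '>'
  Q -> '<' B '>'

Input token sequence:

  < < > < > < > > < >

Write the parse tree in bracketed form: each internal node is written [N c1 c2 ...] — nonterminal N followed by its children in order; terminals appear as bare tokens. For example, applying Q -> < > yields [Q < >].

B
Q B
< B > B
< Q B > B
< < > B > B
< < > Q B > B
< < > < > B > B
< < > < > Q > B
< < > < > < > > B
< < > < > < > > Q
< < > < > < > > < >

[B [Q < [B [Q < >] [B [Q < >] [B [Q < >]]]] >] [B [Q < >]]]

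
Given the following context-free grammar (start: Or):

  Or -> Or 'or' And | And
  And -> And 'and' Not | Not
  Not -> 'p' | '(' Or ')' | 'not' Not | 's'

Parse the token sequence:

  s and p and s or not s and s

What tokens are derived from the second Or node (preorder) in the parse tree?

s and p and s

[Or [Or [And [And [And [Not s]] and [Not p]] and [Not s]]] or [And [And [Not not [Not s]]] and [Not s]]]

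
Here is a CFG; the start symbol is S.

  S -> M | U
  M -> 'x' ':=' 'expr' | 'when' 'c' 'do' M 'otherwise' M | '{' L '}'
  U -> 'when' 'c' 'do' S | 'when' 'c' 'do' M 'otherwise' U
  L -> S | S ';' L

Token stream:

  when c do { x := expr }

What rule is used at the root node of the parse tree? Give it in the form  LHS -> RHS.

S -> U

[S [U when c do [S [M { [L [S [M x := expr]]] }]]]]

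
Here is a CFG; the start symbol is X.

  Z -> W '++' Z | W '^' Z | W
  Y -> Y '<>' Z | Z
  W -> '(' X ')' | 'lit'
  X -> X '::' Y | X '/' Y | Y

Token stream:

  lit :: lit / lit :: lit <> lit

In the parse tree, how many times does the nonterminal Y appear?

[X [X [X [X [Y [Z [W lit]]]] :: [Y [Z [W lit]]]] / [Y [Z [W lit]]]] :: [Y [Y [Z [W lit]]] <> [Z [W lit]]]]

5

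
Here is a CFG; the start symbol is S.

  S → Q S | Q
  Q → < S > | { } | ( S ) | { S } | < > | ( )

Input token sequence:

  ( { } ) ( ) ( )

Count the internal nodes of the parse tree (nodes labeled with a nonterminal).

[S [Q ( [S [Q { }]] )] [S [Q ( )] [S [Q ( )]]]]

8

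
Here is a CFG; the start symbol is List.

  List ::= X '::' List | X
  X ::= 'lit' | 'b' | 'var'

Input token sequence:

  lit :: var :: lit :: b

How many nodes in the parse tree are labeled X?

4

[List [X lit] :: [List [X var] :: [List [X lit] :: [List [X b]]]]]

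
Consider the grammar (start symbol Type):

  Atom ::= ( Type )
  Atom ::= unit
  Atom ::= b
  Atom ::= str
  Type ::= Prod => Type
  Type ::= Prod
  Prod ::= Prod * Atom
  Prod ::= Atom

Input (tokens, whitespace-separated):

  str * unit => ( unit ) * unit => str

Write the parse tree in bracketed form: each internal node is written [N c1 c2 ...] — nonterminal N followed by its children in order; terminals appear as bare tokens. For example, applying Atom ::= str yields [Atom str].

[Type [Prod [Prod [Atom str]] * [Atom unit]] => [Type [Prod [Prod [Atom ( [Type [Prod [Atom unit]]] )]] * [Atom unit]] => [Type [Prod [Atom str]]]]]

Type
Prod => Type
Prod * Atom => Type
Atom * Atom => Type
str * Atom => Type
str * unit => Type
str * unit => Prod => Type
str * unit => Prod * Atom => Type
str * unit => Atom * Atom => Type
str * unit => ( Type ) * Atom => Type
str * unit => ( Prod ) * Atom => Type
str * unit => ( Atom ) * Atom => Type
str * unit => ( unit ) * Atom => Type
str * unit => ( unit ) * unit => Type
str * unit => ( unit ) * unit => Prod
str * unit => ( unit ) * unit => Atom
str * unit => ( unit ) * unit => str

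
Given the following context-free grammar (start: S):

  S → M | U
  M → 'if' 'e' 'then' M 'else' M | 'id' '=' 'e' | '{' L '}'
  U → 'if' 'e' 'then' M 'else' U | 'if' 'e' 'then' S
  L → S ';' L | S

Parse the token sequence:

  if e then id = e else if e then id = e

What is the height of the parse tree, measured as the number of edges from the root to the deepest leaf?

5

[S [U if e then [M id = e] else [U if e then [S [M id = e]]]]]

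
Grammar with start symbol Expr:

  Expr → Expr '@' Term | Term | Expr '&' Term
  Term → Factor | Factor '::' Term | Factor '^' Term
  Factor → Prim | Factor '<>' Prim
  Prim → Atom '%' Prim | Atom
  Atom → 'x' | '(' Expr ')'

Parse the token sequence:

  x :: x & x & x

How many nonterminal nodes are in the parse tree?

19

[Expr [Expr [Expr [Term [Factor [Prim [Atom x]]] :: [Term [Factor [Prim [Atom x]]]]]] & [Term [Factor [Prim [Atom x]]]]] & [Term [Factor [Prim [Atom x]]]]]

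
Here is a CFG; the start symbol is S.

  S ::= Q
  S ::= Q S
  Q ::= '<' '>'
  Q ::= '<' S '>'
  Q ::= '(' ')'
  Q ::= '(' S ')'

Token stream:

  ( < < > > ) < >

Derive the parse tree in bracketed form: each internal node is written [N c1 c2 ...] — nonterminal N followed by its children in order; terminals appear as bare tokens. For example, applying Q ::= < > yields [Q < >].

S
Q S
( S ) S
( Q ) S
( < S > ) S
( < Q > ) S
( < < > > ) S
( < < > > ) Q
( < < > > ) < >

[S [Q ( [S [Q < [S [Q < >]] >]] )] [S [Q < >]]]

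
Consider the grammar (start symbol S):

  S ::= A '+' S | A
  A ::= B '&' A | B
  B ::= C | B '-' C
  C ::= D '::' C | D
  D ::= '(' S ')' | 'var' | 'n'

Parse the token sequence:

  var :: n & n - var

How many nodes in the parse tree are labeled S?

1

[S [A [B [C [D var] :: [C [D n]]]] & [A [B [B [C [D n]]] - [C [D var]]]]]]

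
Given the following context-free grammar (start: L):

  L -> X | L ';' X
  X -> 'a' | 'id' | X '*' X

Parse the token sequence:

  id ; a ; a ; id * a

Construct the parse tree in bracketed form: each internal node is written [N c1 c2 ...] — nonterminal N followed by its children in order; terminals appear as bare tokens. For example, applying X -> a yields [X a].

[L [L [L [L [X id]] ; [X a]] ; [X a]] ; [X [X id] * [X a]]]

L
L ; X
L ; X ; X
L ; X ; X ; X
X ; X ; X ; X
id ; X ; X ; X
id ; a ; X ; X
id ; a ; a ; X
id ; a ; a ; X * X
id ; a ; a ; id * X
id ; a ; a ; id * a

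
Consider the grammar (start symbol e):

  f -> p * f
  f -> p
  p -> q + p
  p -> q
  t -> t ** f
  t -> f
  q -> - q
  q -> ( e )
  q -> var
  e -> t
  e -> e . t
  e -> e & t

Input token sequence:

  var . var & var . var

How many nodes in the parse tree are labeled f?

4

[e [e [e [e [t [f [p [q var]]]]] . [t [f [p [q var]]]]] & [t [f [p [q var]]]]] . [t [f [p [q var]]]]]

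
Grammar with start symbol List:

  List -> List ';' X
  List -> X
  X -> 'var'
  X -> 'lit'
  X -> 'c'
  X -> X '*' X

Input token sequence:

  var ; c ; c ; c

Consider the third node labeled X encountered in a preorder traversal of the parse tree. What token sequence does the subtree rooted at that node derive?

c

[List [List [List [List [X var]] ; [X c]] ; [X c]] ; [X c]]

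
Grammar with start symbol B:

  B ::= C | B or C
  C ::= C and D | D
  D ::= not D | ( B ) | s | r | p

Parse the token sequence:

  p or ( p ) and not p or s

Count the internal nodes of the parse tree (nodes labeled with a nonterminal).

[B [B [B [C [D p]]] or [C [C [D ( [B [C [D p]]] )]] and [D not [D p]]]] or [C [D s]]]

15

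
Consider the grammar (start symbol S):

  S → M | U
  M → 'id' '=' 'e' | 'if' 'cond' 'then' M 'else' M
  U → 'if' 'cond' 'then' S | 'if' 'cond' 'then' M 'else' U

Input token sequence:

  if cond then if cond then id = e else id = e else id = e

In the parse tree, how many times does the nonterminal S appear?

1

[S [M if cond then [M if cond then [M id = e] else [M id = e]] else [M id = e]]]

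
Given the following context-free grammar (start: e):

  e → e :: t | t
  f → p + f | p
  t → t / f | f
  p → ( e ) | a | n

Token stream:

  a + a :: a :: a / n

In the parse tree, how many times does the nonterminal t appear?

4

[e [e [e [t [f [p a] + [f [p a]]]]] :: [t [f [p a]]]] :: [t [t [f [p a]]] / [f [p n]]]]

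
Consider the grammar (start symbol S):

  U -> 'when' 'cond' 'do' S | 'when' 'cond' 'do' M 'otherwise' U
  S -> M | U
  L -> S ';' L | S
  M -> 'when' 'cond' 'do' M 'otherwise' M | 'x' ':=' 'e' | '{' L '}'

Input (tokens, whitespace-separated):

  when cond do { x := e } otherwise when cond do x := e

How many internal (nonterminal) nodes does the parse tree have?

[S [U when cond do [M { [L [S [M x := e]]] }] otherwise [U when cond do [S [M x := e]]]]]

9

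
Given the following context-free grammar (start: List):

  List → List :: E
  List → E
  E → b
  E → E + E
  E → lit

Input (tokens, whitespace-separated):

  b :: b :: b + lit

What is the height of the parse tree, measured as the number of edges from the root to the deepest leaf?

4

[List [List [List [E b]] :: [E b]] :: [E [E b] + [E lit]]]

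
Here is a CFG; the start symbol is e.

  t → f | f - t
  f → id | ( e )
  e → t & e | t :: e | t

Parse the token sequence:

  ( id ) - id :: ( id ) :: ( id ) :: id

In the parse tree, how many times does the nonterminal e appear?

7

[e [t [f ( [e [t [f id]]] )] - [t [f id]]] :: [e [t [f ( [e [t [f id]]] )]] :: [e [t [f ( [e [t [f id]]] )]] :: [e [t [f id]]]]]]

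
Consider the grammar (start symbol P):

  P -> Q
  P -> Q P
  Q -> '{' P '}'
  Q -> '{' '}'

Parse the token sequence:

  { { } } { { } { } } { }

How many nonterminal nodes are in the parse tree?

12

[P [Q { [P [Q { }]] }] [P [Q { [P [Q { }] [P [Q { }]]] }] [P [Q { }]]]]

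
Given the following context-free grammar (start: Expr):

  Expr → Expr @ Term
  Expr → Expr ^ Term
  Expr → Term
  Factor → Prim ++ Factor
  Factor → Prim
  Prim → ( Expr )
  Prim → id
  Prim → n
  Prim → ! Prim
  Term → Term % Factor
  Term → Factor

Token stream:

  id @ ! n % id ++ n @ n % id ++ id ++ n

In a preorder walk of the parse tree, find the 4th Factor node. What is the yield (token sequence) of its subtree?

[Expr [Expr [Expr [Term [Factor [Prim id]]]] @ [Term [Term [Factor [Prim ! [Prim n]]]] % [Factor [Prim id] ++ [Factor [Prim n]]]]] @ [Term [Term [Factor [Prim n]]] % [Factor [Prim id] ++ [Factor [Prim id] ++ [Factor [Prim n]]]]]]

n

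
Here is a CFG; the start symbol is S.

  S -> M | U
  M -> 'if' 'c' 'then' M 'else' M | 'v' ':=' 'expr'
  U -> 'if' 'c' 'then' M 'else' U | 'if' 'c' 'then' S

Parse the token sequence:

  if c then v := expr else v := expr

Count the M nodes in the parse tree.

3

[S [M if c then [M v := expr] else [M v := expr]]]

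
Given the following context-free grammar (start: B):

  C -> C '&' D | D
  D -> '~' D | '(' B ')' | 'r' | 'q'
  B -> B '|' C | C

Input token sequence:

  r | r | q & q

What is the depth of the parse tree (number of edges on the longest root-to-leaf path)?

[B [B [B [C [D r]]] | [C [D r]]] | [C [C [D q]] & [D q]]]

5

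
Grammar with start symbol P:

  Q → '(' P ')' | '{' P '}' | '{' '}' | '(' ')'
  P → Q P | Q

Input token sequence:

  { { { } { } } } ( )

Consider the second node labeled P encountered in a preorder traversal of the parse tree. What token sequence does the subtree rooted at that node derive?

[P [Q { [P [Q { [P [Q { }] [P [Q { }]]] }]] }] [P [Q ( )]]]

{ { } { } }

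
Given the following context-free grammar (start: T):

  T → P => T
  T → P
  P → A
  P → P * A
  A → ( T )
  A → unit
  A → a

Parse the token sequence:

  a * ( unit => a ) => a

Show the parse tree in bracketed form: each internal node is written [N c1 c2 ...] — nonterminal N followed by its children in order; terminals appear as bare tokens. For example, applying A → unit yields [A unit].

T
P => T
P * A => T
A * A => T
a * A => T
a * ( T ) => T
a * ( P => T ) => T
a * ( A => T ) => T
a * ( unit => T ) => T
a * ( unit => P ) => T
a * ( unit => A ) => T
a * ( unit => a ) => T
a * ( unit => a ) => P
a * ( unit => a ) => A
a * ( unit => a ) => a

[T [P [P [A a]] * [A ( [T [P [A unit]] => [T [P [A a]]]] )]] => [T [P [A a]]]]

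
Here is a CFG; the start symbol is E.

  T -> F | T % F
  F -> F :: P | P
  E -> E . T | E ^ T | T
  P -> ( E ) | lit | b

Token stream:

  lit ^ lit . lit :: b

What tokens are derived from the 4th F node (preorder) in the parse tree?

[E [E [E [T [F [P lit]]]] ^ [T [F [P lit]]]] . [T [F [F [P lit]] :: [P b]]]]

lit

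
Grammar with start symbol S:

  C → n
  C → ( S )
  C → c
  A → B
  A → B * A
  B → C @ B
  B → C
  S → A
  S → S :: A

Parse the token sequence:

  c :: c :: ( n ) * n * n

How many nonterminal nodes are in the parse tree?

[S [S [S [A [B [C c]]]] :: [A [B [C c]]]] :: [A [B [C ( [S [A [B [C n]]]] )]] * [A [B [C n]] * [A [B [C n]]]]]]

22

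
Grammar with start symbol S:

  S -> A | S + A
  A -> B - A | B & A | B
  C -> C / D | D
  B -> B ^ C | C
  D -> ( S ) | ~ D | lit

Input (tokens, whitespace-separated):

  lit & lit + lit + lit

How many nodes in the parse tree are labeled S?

3

[S [S [S [A [B [C [D lit]]] & [A [B [C [D lit]]]]]] + [A [B [C [D lit]]]]] + [A [B [C [D lit]]]]]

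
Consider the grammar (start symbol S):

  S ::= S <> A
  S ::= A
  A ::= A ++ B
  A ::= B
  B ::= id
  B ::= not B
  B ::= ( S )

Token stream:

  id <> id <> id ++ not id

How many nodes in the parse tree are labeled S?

3

[S [S [S [A [B id]]] <> [A [B id]]] <> [A [A [B id]] ++ [B not [B id]]]]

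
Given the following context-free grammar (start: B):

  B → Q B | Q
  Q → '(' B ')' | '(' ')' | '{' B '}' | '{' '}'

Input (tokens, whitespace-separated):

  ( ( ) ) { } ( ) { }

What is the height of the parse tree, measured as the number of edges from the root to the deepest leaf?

5

[B [Q ( [B [Q ( )]] )] [B [Q { }] [B [Q ( )] [B [Q { }]]]]]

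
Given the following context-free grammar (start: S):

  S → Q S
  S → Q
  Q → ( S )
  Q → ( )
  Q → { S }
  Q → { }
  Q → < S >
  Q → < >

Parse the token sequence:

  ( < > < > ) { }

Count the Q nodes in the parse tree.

[S [Q ( [S [Q < >] [S [Q < >]]] )] [S [Q { }]]]

4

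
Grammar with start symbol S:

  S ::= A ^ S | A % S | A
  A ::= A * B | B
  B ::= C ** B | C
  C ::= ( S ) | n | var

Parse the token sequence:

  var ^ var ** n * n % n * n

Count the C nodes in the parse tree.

[S [A [B [C var]]] ^ [S [A [A [B [C var] ** [B [C n]]]] * [B [C n]]] % [S [A [A [B [C n]]] * [B [C n]]]]]]

6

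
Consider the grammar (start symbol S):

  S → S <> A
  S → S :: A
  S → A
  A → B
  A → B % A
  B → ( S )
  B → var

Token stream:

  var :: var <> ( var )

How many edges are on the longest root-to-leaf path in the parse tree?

[S [S [S [A [B var]]] :: [A [B var]]] <> [A [B ( [S [A [B var]]] )]]]

6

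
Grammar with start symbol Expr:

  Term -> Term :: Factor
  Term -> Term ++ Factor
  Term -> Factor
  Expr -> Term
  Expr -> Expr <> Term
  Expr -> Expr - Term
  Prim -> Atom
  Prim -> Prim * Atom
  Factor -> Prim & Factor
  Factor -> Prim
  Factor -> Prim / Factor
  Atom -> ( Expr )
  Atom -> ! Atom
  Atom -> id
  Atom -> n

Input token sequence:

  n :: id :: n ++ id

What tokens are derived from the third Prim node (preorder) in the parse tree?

[Expr [Term [Term [Term [Term [Factor [Prim [Atom n]]]] :: [Factor [Prim [Atom id]]]] :: [Factor [Prim [Atom n]]]] ++ [Factor [Prim [Atom id]]]]]

n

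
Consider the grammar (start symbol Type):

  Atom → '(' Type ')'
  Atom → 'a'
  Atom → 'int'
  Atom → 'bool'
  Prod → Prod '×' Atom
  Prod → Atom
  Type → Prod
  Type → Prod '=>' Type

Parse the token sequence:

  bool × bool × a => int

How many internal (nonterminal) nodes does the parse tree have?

[Type [Prod [Prod [Prod [Atom bool]] × [Atom bool]] × [Atom a]] => [Type [Prod [Atom int]]]]

10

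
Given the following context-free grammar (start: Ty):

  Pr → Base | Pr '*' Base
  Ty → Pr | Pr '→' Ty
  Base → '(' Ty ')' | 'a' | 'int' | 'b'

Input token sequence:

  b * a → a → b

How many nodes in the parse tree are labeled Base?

4

[Ty [Pr [Pr [Base b]] * [Base a]] → [Ty [Pr [Base a]] → [Ty [Pr [Base b]]]]]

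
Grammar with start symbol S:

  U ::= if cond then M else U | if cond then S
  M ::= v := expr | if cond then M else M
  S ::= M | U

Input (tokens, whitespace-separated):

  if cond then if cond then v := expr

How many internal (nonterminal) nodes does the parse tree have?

6

[S [U if cond then [S [U if cond then [S [M v := expr]]]]]]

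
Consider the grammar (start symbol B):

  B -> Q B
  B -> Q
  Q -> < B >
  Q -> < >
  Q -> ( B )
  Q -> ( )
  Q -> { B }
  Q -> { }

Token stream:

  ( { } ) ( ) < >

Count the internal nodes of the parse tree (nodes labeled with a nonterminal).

8

[B [Q ( [B [Q { }]] )] [B [Q ( )] [B [Q < >]]]]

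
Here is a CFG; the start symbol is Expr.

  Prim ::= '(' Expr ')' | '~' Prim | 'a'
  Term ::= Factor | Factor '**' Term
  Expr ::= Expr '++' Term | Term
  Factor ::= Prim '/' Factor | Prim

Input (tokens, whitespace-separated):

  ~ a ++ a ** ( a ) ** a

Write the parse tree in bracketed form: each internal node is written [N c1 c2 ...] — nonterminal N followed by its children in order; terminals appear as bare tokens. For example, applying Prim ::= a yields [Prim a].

Expr
Expr ++ Term
Term ++ Term
Factor ++ Term
Prim ++ Term
~ Prim ++ Term
~ a ++ Term
~ a ++ Factor ** Term
~ a ++ Prim ** Term
~ a ++ a ** Term
~ a ++ a ** Factor ** Term
~ a ++ a ** Prim ** Term
~ a ++ a ** ( Expr ) ** Term
~ a ++ a ** ( Term ) ** Term
~ a ++ a ** ( Factor ) ** Term
~ a ++ a ** ( Prim ) ** Term
~ a ++ a ** ( a ) ** Term
~ a ++ a ** ( a ) ** Factor
~ a ++ a ** ( a ) ** Prim
~ a ++ a ** ( a ) ** a

[Expr [Expr [Term [Factor [Prim ~ [Prim a]]]]] ++ [Term [Factor [Prim a]] ** [Term [Factor [Prim ( [Expr [Term [Factor [Prim a]]]] )]] ** [Term [Factor [Prim a]]]]]]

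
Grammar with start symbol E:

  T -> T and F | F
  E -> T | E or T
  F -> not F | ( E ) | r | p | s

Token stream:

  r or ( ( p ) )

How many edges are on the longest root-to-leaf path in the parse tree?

[E [E [T [F r]]] or [T [F ( [E [T [F ( [E [T [F p]]] )]]] )]]]

9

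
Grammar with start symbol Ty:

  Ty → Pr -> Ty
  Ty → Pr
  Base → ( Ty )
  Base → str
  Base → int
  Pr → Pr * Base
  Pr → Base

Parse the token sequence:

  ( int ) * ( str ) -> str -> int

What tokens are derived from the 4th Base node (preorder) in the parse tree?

str

[Ty [Pr [Pr [Base ( [Ty [Pr [Base int]]] )]] * [Base ( [Ty [Pr [Base str]]] )]] -> [Ty [Pr [Base str]] -> [Ty [Pr [Base int]]]]]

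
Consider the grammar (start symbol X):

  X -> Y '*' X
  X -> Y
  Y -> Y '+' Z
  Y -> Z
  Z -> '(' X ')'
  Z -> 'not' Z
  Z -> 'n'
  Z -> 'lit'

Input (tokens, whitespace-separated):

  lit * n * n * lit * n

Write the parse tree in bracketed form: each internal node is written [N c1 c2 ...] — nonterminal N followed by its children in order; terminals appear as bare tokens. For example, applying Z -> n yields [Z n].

X
Y * X
Z * X
lit * X
lit * Y * X
lit * Z * X
lit * n * X
lit * n * Y * X
lit * n * Z * X
lit * n * n * X
lit * n * n * Y * X
lit * n * n * Z * X
lit * n * n * lit * X
lit * n * n * lit * Y
lit * n * n * lit * Z
lit * n * n * lit * n

[X [Y [Z lit]] * [X [Y [Z n]] * [X [Y [Z n]] * [X [Y [Z lit]] * [X [Y [Z n]]]]]]]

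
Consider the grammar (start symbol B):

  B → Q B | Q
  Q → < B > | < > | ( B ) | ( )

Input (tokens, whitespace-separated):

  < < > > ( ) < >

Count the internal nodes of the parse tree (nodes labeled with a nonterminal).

[B [Q < [B [Q < >]] >] [B [Q ( )] [B [Q < >]]]]

8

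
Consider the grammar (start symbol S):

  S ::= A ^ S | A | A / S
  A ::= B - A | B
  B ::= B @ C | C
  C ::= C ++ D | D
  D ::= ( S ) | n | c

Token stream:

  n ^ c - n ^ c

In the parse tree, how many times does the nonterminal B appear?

[S [A [B [C [D n]]]] ^ [S [A [B [C [D c]]] - [A [B [C [D n]]]]] ^ [S [A [B [C [D c]]]]]]]

4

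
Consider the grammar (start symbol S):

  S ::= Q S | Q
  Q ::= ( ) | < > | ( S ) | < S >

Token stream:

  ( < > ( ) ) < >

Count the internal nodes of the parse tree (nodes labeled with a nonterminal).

8

[S [Q ( [S [Q < >] [S [Q ( )]]] )] [S [Q < >]]]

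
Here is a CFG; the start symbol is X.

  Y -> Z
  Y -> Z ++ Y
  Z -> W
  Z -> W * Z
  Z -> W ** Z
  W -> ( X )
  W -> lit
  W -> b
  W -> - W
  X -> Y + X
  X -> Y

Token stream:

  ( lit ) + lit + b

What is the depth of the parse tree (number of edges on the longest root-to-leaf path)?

[X [Y [Z [W ( [X [Y [Z [W lit]]]] )]]] + [X [Y [Z [W lit]]] + [X [Y [Z [W b]]]]]]

8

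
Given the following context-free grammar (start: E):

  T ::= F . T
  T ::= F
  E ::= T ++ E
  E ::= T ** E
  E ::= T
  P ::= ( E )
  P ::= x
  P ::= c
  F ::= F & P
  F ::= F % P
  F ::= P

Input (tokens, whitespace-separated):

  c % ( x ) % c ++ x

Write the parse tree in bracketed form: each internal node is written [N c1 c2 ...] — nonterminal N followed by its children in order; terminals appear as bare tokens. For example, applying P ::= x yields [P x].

[E [T [F [F [F [P c]] % [P ( [E [T [F [P x]]]] )]] % [P c]]] ++ [E [T [F [P x]]]]]

E
T ++ E
F ++ E
F % P ++ E
F % P % P ++ E
P % P % P ++ E
c % P % P ++ E
c % ( E ) % P ++ E
c % ( T ) % P ++ E
c % ( F ) % P ++ E
c % ( P ) % P ++ E
c % ( x ) % P ++ E
c % ( x ) % c ++ E
c % ( x ) % c ++ T
c % ( x ) % c ++ F
c % ( x ) % c ++ P
c % ( x ) % c ++ x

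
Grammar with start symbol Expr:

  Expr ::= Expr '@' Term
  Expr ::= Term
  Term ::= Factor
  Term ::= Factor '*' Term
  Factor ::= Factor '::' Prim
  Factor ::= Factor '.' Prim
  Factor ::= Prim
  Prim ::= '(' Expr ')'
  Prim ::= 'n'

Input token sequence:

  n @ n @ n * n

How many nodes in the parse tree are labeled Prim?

4

[Expr [Expr [Expr [Term [Factor [Prim n]]]] @ [Term [Factor [Prim n]]]] @ [Term [Factor [Prim n]] * [Term [Factor [Prim n]]]]]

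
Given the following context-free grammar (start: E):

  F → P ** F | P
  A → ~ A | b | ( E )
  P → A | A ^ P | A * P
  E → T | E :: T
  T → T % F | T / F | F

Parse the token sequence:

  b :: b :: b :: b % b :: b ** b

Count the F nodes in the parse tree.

[E [E [E [E [E [T [F [P [A b]]]]] :: [T [F [P [A b]]]]] :: [T [F [P [A b]]]]] :: [T [T [F [P [A b]]]] % [F [P [A b]]]]] :: [T [F [P [A b]] ** [F [P [A b]]]]]]

7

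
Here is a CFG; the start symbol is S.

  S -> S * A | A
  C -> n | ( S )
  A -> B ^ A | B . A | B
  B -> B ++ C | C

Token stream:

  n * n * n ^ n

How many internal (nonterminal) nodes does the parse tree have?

15

[S [S [S [A [B [C n]]]] * [A [B [C n]]]] * [A [B [C n]] ^ [A [B [C n]]]]]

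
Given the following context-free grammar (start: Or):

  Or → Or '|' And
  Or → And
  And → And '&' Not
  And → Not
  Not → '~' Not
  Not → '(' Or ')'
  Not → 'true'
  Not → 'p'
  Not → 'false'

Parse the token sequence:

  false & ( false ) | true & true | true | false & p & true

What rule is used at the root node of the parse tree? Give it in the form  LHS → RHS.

Or → Or '|' And

[Or [Or [Or [Or [And [And [Not false]] & [Not ( [Or [And [Not false]]] )]]] | [And [And [Not true]] & [Not true]]] | [And [Not true]]] | [And [And [And [Not false]] & [Not p]] & [Not true]]]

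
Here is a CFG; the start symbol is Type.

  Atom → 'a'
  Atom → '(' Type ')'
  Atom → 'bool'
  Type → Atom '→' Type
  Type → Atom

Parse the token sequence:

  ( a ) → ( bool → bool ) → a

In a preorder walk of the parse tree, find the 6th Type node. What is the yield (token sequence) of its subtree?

a

[Type [Atom ( [Type [Atom a]] )] → [Type [Atom ( [Type [Atom bool] → [Type [Atom bool]]] )] → [Type [Atom a]]]]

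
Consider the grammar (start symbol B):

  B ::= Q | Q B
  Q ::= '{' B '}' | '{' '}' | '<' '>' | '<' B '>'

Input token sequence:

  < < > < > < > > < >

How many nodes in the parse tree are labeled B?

[B [Q < [B [Q < >] [B [Q < >] [B [Q < >]]]] >] [B [Q < >]]]

5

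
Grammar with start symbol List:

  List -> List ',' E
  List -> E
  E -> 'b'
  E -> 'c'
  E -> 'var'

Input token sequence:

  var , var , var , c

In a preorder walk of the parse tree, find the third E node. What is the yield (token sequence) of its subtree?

var

[List [List [List [List [E var]] , [E var]] , [E var]] , [E c]]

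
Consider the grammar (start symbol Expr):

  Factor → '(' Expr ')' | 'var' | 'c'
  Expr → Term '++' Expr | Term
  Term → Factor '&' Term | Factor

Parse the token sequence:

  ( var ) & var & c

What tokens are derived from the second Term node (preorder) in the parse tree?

[Expr [Term [Factor ( [Expr [Term [Factor var]]] )] & [Term [Factor var] & [Term [Factor c]]]]]

var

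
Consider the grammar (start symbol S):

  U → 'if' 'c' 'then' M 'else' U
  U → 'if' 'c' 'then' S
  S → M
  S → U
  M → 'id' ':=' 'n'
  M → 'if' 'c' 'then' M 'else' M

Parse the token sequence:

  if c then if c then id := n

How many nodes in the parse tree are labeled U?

2

[S [U if c then [S [U if c then [S [M id := n]]]]]]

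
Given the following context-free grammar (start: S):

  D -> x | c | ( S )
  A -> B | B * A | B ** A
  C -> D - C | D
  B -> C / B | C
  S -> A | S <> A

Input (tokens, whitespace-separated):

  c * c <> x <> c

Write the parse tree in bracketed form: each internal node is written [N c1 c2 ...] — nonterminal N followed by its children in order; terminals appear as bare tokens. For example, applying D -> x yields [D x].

S
S <> A
S <> A <> A
A <> A <> A
B * A <> A <> A
C * A <> A <> A
D * A <> A <> A
c * A <> A <> A
c * B <> A <> A
c * C <> A <> A
c * D <> A <> A
c * c <> A <> A
c * c <> B <> A
c * c <> C <> A
c * c <> D <> A
c * c <> x <> A
c * c <> x <> B
c * c <> x <> C
c * c <> x <> D
c * c <> x <> c

[S [S [S [A [B [C [D c]]] * [A [B [C [D c]]]]]] <> [A [B [C [D x]]]]] <> [A [B [C [D c]]]]]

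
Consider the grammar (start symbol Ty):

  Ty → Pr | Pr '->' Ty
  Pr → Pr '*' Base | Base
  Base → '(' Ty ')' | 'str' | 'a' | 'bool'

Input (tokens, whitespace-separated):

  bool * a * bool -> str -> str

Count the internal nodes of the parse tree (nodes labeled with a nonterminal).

13

[Ty [Pr [Pr [Pr [Base bool]] * [Base a]] * [Base bool]] -> [Ty [Pr [Base str]] -> [Ty [Pr [Base str]]]]]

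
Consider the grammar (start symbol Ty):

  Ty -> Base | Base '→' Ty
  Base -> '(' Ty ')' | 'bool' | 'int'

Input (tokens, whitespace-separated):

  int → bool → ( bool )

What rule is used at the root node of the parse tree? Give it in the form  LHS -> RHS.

Ty -> Base '→' Ty

[Ty [Base int] → [Ty [Base bool] → [Ty [Base ( [Ty [Base bool]] )]]]]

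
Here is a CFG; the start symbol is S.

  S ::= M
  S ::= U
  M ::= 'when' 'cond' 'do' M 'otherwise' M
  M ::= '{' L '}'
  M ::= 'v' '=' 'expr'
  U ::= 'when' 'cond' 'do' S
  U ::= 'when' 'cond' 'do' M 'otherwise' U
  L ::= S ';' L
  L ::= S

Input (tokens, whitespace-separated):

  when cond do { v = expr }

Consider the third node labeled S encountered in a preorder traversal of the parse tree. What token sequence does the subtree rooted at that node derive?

v = expr

[S [U when cond do [S [M { [L [S [M v = expr]]] }]]]]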